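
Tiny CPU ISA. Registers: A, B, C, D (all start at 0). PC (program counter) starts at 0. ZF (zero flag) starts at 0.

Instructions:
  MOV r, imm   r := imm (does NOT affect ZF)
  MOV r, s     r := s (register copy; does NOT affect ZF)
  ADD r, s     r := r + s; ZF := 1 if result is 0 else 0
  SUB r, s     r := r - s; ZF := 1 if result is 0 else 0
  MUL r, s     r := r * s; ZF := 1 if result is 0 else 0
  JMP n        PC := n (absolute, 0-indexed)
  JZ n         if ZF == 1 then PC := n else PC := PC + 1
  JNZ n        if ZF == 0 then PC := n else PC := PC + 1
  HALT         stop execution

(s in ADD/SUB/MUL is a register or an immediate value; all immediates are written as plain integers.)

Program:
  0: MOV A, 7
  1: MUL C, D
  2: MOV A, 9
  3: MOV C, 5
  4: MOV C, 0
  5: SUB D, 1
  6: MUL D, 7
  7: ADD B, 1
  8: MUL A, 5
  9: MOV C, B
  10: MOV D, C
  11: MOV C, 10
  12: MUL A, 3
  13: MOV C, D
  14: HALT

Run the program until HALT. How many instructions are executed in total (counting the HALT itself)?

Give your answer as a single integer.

Step 1: PC=0 exec 'MOV A, 7'. After: A=7 B=0 C=0 D=0 ZF=0 PC=1
Step 2: PC=1 exec 'MUL C, D'. After: A=7 B=0 C=0 D=0 ZF=1 PC=2
Step 3: PC=2 exec 'MOV A, 9'. After: A=9 B=0 C=0 D=0 ZF=1 PC=3
Step 4: PC=3 exec 'MOV C, 5'. After: A=9 B=0 C=5 D=0 ZF=1 PC=4
Step 5: PC=4 exec 'MOV C, 0'. After: A=9 B=0 C=0 D=0 ZF=1 PC=5
Step 6: PC=5 exec 'SUB D, 1'. After: A=9 B=0 C=0 D=-1 ZF=0 PC=6
Step 7: PC=6 exec 'MUL D, 7'. After: A=9 B=0 C=0 D=-7 ZF=0 PC=7
Step 8: PC=7 exec 'ADD B, 1'. After: A=9 B=1 C=0 D=-7 ZF=0 PC=8
Step 9: PC=8 exec 'MUL A, 5'. After: A=45 B=1 C=0 D=-7 ZF=0 PC=9
Step 10: PC=9 exec 'MOV C, B'. After: A=45 B=1 C=1 D=-7 ZF=0 PC=10
Step 11: PC=10 exec 'MOV D, C'. After: A=45 B=1 C=1 D=1 ZF=0 PC=11
Step 12: PC=11 exec 'MOV C, 10'. After: A=45 B=1 C=10 D=1 ZF=0 PC=12
Step 13: PC=12 exec 'MUL A, 3'. After: A=135 B=1 C=10 D=1 ZF=0 PC=13
Step 14: PC=13 exec 'MOV C, D'. After: A=135 B=1 C=1 D=1 ZF=0 PC=14
Step 15: PC=14 exec 'HALT'. After: A=135 B=1 C=1 D=1 ZF=0 PC=14 HALTED
Total instructions executed: 15

Answer: 15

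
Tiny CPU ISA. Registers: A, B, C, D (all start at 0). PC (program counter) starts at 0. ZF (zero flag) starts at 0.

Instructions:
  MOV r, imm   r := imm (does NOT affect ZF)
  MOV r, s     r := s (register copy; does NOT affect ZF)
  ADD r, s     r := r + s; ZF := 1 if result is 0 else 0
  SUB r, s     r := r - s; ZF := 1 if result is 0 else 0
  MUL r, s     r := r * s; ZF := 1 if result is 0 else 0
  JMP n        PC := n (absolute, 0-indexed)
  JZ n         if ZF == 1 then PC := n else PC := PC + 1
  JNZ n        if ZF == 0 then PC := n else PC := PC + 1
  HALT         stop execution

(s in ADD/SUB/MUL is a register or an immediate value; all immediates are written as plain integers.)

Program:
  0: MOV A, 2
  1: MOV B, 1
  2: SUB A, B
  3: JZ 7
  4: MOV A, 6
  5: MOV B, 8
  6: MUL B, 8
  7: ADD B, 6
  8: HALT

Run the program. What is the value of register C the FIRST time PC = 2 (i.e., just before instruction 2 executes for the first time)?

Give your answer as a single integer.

Step 1: PC=0 exec 'MOV A, 2'. After: A=2 B=0 C=0 D=0 ZF=0 PC=1
Step 2: PC=1 exec 'MOV B, 1'. After: A=2 B=1 C=0 D=0 ZF=0 PC=2
First time PC=2: C=0

0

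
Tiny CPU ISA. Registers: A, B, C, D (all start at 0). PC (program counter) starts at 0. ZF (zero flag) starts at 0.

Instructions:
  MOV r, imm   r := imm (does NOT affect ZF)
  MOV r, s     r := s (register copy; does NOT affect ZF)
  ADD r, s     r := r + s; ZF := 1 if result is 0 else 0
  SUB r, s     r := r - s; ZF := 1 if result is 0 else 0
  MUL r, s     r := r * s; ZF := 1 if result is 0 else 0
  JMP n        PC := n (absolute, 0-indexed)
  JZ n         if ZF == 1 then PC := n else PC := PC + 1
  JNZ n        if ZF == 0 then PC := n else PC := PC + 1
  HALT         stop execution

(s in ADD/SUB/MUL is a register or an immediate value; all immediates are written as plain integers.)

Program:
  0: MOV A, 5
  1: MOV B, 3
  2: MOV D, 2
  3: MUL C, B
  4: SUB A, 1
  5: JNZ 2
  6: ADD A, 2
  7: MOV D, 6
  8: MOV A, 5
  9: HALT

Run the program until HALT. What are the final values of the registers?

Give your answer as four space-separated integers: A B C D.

Answer: 5 3 0 6

Derivation:
Step 1: PC=0 exec 'MOV A, 5'. After: A=5 B=0 C=0 D=0 ZF=0 PC=1
Step 2: PC=1 exec 'MOV B, 3'. After: A=5 B=3 C=0 D=0 ZF=0 PC=2
Step 3: PC=2 exec 'MOV D, 2'. After: A=5 B=3 C=0 D=2 ZF=0 PC=3
Step 4: PC=3 exec 'MUL C, B'. After: A=5 B=3 C=0 D=2 ZF=1 PC=4
Step 5: PC=4 exec 'SUB A, 1'. After: A=4 B=3 C=0 D=2 ZF=0 PC=5
Step 6: PC=5 exec 'JNZ 2'. After: A=4 B=3 C=0 D=2 ZF=0 PC=2
Step 7: PC=2 exec 'MOV D, 2'. After: A=4 B=3 C=0 D=2 ZF=0 PC=3
Step 8: PC=3 exec 'MUL C, B'. After: A=4 B=3 C=0 D=2 ZF=1 PC=4
Step 9: PC=4 exec 'SUB A, 1'. After: A=3 B=3 C=0 D=2 ZF=0 PC=5
Step 10: PC=5 exec 'JNZ 2'. After: A=3 B=3 C=0 D=2 ZF=0 PC=2
Step 11: PC=2 exec 'MOV D, 2'. After: A=3 B=3 C=0 D=2 ZF=0 PC=3
Step 12: PC=3 exec 'MUL C, B'. After: A=3 B=3 C=0 D=2 ZF=1 PC=4
Step 13: PC=4 exec 'SUB A, 1'. After: A=2 B=3 C=0 D=2 ZF=0 PC=5
Step 14: PC=5 exec 'JNZ 2'. After: A=2 B=3 C=0 D=2 ZF=0 PC=2
Step 15: PC=2 exec 'MOV D, 2'. After: A=2 B=3 C=0 D=2 ZF=0 PC=3
Step 16: PC=3 exec 'MUL C, B'. After: A=2 B=3 C=0 D=2 ZF=1 PC=4
Step 17: PC=4 exec 'SUB A, 1'. After: A=1 B=3 C=0 D=2 ZF=0 PC=5
Step 18: PC=5 exec 'JNZ 2'. After: A=1 B=3 C=0 D=2 ZF=0 PC=2
Step 19: PC=2 exec 'MOV D, 2'. After: A=1 B=3 C=0 D=2 ZF=0 PC=3
Step 20: PC=3 exec 'MUL C, B'. After: A=1 B=3 C=0 D=2 ZF=1 PC=4
Step 21: PC=4 exec 'SUB A, 1'. After: A=0 B=3 C=0 D=2 ZF=1 PC=5
Step 22: PC=5 exec 'JNZ 2'. After: A=0 B=3 C=0 D=2 ZF=1 PC=6
Step 23: PC=6 exec 'ADD A, 2'. After: A=2 B=3 C=0 D=2 ZF=0 PC=7
Step 24: PC=7 exec 'MOV D, 6'. After: A=2 B=3 C=0 D=6 ZF=0 PC=8
Step 25: PC=8 exec 'MOV A, 5'. After: A=5 B=3 C=0 D=6 ZF=0 PC=9
Step 26: PC=9 exec 'HALT'. After: A=5 B=3 C=0 D=6 ZF=0 PC=9 HALTED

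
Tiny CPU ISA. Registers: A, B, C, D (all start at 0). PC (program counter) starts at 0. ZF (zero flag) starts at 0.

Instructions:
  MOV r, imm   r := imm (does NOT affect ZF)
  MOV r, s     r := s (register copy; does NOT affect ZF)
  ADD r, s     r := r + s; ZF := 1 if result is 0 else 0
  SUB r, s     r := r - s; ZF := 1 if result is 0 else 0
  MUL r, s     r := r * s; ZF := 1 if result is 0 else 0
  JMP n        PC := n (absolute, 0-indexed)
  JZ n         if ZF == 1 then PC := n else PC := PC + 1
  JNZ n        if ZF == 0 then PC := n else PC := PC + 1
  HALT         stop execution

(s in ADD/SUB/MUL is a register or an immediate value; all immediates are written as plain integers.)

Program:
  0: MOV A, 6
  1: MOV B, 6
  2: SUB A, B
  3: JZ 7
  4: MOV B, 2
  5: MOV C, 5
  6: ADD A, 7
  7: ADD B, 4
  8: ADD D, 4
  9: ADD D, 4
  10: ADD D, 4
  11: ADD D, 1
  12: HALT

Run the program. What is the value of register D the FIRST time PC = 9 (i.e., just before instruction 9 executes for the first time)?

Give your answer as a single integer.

Step 1: PC=0 exec 'MOV A, 6'. After: A=6 B=0 C=0 D=0 ZF=0 PC=1
Step 2: PC=1 exec 'MOV B, 6'. After: A=6 B=6 C=0 D=0 ZF=0 PC=2
Step 3: PC=2 exec 'SUB A, B'. After: A=0 B=6 C=0 D=0 ZF=1 PC=3
Step 4: PC=3 exec 'JZ 7'. After: A=0 B=6 C=0 D=0 ZF=1 PC=7
Step 5: PC=7 exec 'ADD B, 4'. After: A=0 B=10 C=0 D=0 ZF=0 PC=8
Step 6: PC=8 exec 'ADD D, 4'. After: A=0 B=10 C=0 D=4 ZF=0 PC=9
First time PC=9: D=4

4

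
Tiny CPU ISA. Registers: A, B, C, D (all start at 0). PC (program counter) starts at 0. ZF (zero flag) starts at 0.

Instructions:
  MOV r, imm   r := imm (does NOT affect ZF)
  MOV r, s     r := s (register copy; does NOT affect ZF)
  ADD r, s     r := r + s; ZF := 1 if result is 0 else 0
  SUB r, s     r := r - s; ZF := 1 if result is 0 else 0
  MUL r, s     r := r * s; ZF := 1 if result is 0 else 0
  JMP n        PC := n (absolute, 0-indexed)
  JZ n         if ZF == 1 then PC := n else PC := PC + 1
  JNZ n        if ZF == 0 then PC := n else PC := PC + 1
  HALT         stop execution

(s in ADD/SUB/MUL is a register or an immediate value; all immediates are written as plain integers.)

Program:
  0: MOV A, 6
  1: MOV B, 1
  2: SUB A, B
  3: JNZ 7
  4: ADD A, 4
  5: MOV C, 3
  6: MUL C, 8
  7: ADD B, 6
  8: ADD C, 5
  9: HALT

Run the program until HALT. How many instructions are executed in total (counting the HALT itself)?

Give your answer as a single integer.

Answer: 7

Derivation:
Step 1: PC=0 exec 'MOV A, 6'. After: A=6 B=0 C=0 D=0 ZF=0 PC=1
Step 2: PC=1 exec 'MOV B, 1'. After: A=6 B=1 C=0 D=0 ZF=0 PC=2
Step 3: PC=2 exec 'SUB A, B'. After: A=5 B=1 C=0 D=0 ZF=0 PC=3
Step 4: PC=3 exec 'JNZ 7'. After: A=5 B=1 C=0 D=0 ZF=0 PC=7
Step 5: PC=7 exec 'ADD B, 6'. After: A=5 B=7 C=0 D=0 ZF=0 PC=8
Step 6: PC=8 exec 'ADD C, 5'. After: A=5 B=7 C=5 D=0 ZF=0 PC=9
Step 7: PC=9 exec 'HALT'. After: A=5 B=7 C=5 D=0 ZF=0 PC=9 HALTED
Total instructions executed: 7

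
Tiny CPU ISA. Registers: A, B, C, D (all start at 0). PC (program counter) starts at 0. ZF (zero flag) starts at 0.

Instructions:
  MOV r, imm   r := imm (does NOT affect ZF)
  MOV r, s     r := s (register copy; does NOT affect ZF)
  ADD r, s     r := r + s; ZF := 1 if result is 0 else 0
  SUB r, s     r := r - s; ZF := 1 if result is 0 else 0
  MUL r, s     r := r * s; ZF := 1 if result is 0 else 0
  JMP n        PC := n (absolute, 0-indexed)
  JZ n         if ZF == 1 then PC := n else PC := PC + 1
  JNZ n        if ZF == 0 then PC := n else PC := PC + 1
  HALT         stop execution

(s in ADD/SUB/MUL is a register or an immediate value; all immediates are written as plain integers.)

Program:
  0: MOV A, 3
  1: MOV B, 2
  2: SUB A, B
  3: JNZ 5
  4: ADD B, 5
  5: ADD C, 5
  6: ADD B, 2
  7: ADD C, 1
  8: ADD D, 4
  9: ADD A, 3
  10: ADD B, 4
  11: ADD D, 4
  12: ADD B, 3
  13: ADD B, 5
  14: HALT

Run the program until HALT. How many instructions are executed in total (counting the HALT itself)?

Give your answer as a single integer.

Step 1: PC=0 exec 'MOV A, 3'. After: A=3 B=0 C=0 D=0 ZF=0 PC=1
Step 2: PC=1 exec 'MOV B, 2'. After: A=3 B=2 C=0 D=0 ZF=0 PC=2
Step 3: PC=2 exec 'SUB A, B'. After: A=1 B=2 C=0 D=0 ZF=0 PC=3
Step 4: PC=3 exec 'JNZ 5'. After: A=1 B=2 C=0 D=0 ZF=0 PC=5
Step 5: PC=5 exec 'ADD C, 5'. After: A=1 B=2 C=5 D=0 ZF=0 PC=6
Step 6: PC=6 exec 'ADD B, 2'. After: A=1 B=4 C=5 D=0 ZF=0 PC=7
Step 7: PC=7 exec 'ADD C, 1'. After: A=1 B=4 C=6 D=0 ZF=0 PC=8
Step 8: PC=8 exec 'ADD D, 4'. After: A=1 B=4 C=6 D=4 ZF=0 PC=9
Step 9: PC=9 exec 'ADD A, 3'. After: A=4 B=4 C=6 D=4 ZF=0 PC=10
Step 10: PC=10 exec 'ADD B, 4'. After: A=4 B=8 C=6 D=4 ZF=0 PC=11
Step 11: PC=11 exec 'ADD D, 4'. After: A=4 B=8 C=6 D=8 ZF=0 PC=12
Step 12: PC=12 exec 'ADD B, 3'. After: A=4 B=11 C=6 D=8 ZF=0 PC=13
Step 13: PC=13 exec 'ADD B, 5'. After: A=4 B=16 C=6 D=8 ZF=0 PC=14
Step 14: PC=14 exec 'HALT'. After: A=4 B=16 C=6 D=8 ZF=0 PC=14 HALTED
Total instructions executed: 14

Answer: 14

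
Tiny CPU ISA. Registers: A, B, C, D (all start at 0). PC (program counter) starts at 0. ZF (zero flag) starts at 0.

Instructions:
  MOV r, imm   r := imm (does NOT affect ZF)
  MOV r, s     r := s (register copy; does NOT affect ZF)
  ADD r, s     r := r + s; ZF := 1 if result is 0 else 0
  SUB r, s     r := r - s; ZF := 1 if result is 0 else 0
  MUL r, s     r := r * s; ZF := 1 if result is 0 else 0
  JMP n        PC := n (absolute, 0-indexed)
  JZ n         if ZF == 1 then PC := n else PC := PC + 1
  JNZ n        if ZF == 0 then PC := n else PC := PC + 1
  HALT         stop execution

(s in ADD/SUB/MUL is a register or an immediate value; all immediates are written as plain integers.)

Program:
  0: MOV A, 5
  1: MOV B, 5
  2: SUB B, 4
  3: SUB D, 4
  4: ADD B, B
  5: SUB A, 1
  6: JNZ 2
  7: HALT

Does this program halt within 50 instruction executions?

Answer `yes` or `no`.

Step 1: PC=0 exec 'MOV A, 5'. After: A=5 B=0 C=0 D=0 ZF=0 PC=1
Step 2: PC=1 exec 'MOV B, 5'. After: A=5 B=5 C=0 D=0 ZF=0 PC=2
Step 3: PC=2 exec 'SUB B, 4'. After: A=5 B=1 C=0 D=0 ZF=0 PC=3
Step 4: PC=3 exec 'SUB D, 4'. After: A=5 B=1 C=0 D=-4 ZF=0 PC=4
Step 5: PC=4 exec 'ADD B, B'. After: A=5 B=2 C=0 D=-4 ZF=0 PC=5
Step 6: PC=5 exec 'SUB A, 1'. After: A=4 B=2 C=0 D=-4 ZF=0 PC=6
Step 7: PC=6 exec 'JNZ 2'. After: A=4 B=2 C=0 D=-4 ZF=0 PC=2
Step 8: PC=2 exec 'SUB B, 4'. After: A=4 B=-2 C=0 D=-4 ZF=0 PC=3
Step 9: PC=3 exec 'SUB D, 4'. After: A=4 B=-2 C=0 D=-8 ZF=0 PC=4
Step 10: PC=4 exec 'ADD B, B'. After: A=4 B=-4 C=0 D=-8 ZF=0 PC=5
Step 11: PC=5 exec 'SUB A, 1'. After: A=3 B=-4 C=0 D=-8 ZF=0 PC=6
Step 12: PC=6 exec 'JNZ 2'. After: A=3 B=-4 C=0 D=-8 ZF=0 PC=2
Step 13: PC=2 exec 'SUB B, 4'. After: A=3 B=-8 C=0 D=-8 ZF=0 PC=3
Step 14: PC=3 exec 'SUB D, 4'. After: A=3 B=-8 C=0 D=-12 ZF=0 PC=4
Step 15: PC=4 exec 'ADD B, B'. After: A=3 B=-16 C=0 D=-12 ZF=0 PC=5
Step 16: PC=5 exec 'SUB A, 1'. After: A=2 B=-16 C=0 D=-12 ZF=0 PC=6
Step 17: PC=6 exec 'JNZ 2'. After: A=2 B=-16 C=0 D=-12 ZF=0 PC=2
Step 18: PC=2 exec 'SUB B, 4'. After: A=2 B=-20 C=0 D=-12 ZF=0 PC=3
Step 19: PC=3 exec 'SUB D, 4'. After: A=2 B=-20 C=0 D=-16 ZF=0 PC=4
Step 20: PC=4 exec 'ADD B, B'. After: A=2 B=-40 C=0 D=-16 ZF=0 PC=5
Step 21: PC=5 exec 'SUB A, 1'. After: A=1 B=-40 C=0 D=-16 ZF=0 PC=6
Step 22: PC=6 exec 'JNZ 2'. After: A=1 B=-40 C=0 D=-16 ZF=0 PC=2
Step 23: PC=2 exec 'SUB B, 4'. After: A=1 B=-44 C=0 D=-16 ZF=0 PC=3
Step 24: PC=3 exec 'SUB D, 4'. After: A=1 B=-44 C=0 D=-20 ZF=0 PC=4
Step 25: PC=4 exec 'ADD B, B'. After: A=1 B=-88 C=0 D=-20 ZF=0 PC=5
Step 26: PC=5 exec 'SUB A, 1'. After: A=0 B=-88 C=0 D=-20 ZF=1 PC=6
Step 27: PC=6 exec 'JNZ 2'. After: A=0 B=-88 C=0 D=-20 ZF=1 PC=7
Step 28: PC=7 exec 'HALT'. After: A=0 B=-88 C=0 D=-20 ZF=1 PC=7 HALTED

Answer: yes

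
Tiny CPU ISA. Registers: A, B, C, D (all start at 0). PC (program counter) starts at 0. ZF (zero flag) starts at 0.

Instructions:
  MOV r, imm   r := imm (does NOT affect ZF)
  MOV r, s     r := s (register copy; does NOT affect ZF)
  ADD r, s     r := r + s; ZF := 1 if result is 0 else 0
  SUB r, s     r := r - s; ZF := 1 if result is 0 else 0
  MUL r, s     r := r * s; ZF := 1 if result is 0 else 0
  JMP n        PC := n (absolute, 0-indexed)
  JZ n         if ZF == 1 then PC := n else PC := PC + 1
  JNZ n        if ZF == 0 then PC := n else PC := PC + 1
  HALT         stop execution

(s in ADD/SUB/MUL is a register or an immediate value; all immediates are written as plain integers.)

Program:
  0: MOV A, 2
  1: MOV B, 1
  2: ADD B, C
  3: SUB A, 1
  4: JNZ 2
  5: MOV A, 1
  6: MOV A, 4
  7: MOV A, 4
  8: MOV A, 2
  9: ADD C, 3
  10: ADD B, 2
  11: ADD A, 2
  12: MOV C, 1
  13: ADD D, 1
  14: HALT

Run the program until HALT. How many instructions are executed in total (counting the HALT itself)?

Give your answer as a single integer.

Step 1: PC=0 exec 'MOV A, 2'. After: A=2 B=0 C=0 D=0 ZF=0 PC=1
Step 2: PC=1 exec 'MOV B, 1'. After: A=2 B=1 C=0 D=0 ZF=0 PC=2
Step 3: PC=2 exec 'ADD B, C'. After: A=2 B=1 C=0 D=0 ZF=0 PC=3
Step 4: PC=3 exec 'SUB A, 1'. After: A=1 B=1 C=0 D=0 ZF=0 PC=4
Step 5: PC=4 exec 'JNZ 2'. After: A=1 B=1 C=0 D=0 ZF=0 PC=2
Step 6: PC=2 exec 'ADD B, C'. After: A=1 B=1 C=0 D=0 ZF=0 PC=3
Step 7: PC=3 exec 'SUB A, 1'. After: A=0 B=1 C=0 D=0 ZF=1 PC=4
Step 8: PC=4 exec 'JNZ 2'. After: A=0 B=1 C=0 D=0 ZF=1 PC=5
Step 9: PC=5 exec 'MOV A, 1'. After: A=1 B=1 C=0 D=0 ZF=1 PC=6
Step 10: PC=6 exec 'MOV A, 4'. After: A=4 B=1 C=0 D=0 ZF=1 PC=7
Step 11: PC=7 exec 'MOV A, 4'. After: A=4 B=1 C=0 D=0 ZF=1 PC=8
Step 12: PC=8 exec 'MOV A, 2'. After: A=2 B=1 C=0 D=0 ZF=1 PC=9
Step 13: PC=9 exec 'ADD C, 3'. After: A=2 B=1 C=3 D=0 ZF=0 PC=10
Step 14: PC=10 exec 'ADD B, 2'. After: A=2 B=3 C=3 D=0 ZF=0 PC=11
Step 15: PC=11 exec 'ADD A, 2'. After: A=4 B=3 C=3 D=0 ZF=0 PC=12
Step 16: PC=12 exec 'MOV C, 1'. After: A=4 B=3 C=1 D=0 ZF=0 PC=13
Step 17: PC=13 exec 'ADD D, 1'. After: A=4 B=3 C=1 D=1 ZF=0 PC=14
Step 18: PC=14 exec 'HALT'. After: A=4 B=3 C=1 D=1 ZF=0 PC=14 HALTED
Total instructions executed: 18

Answer: 18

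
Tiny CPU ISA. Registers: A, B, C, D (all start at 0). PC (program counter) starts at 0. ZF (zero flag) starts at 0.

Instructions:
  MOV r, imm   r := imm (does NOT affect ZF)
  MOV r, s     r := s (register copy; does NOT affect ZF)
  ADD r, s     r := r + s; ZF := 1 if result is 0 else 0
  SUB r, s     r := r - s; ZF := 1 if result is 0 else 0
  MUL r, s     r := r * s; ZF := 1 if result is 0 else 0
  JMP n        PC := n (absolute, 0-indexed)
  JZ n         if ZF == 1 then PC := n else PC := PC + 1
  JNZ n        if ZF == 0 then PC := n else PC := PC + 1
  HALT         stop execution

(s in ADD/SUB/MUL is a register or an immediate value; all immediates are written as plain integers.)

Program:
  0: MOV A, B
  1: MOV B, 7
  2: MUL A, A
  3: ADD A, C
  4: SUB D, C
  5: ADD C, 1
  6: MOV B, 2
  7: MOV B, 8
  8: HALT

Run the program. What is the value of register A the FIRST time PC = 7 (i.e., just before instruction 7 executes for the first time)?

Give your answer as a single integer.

Step 1: PC=0 exec 'MOV A, B'. After: A=0 B=0 C=0 D=0 ZF=0 PC=1
Step 2: PC=1 exec 'MOV B, 7'. After: A=0 B=7 C=0 D=0 ZF=0 PC=2
Step 3: PC=2 exec 'MUL A, A'. After: A=0 B=7 C=0 D=0 ZF=1 PC=3
Step 4: PC=3 exec 'ADD A, C'. After: A=0 B=7 C=0 D=0 ZF=1 PC=4
Step 5: PC=4 exec 'SUB D, C'. After: A=0 B=7 C=0 D=0 ZF=1 PC=5
Step 6: PC=5 exec 'ADD C, 1'. After: A=0 B=7 C=1 D=0 ZF=0 PC=6
Step 7: PC=6 exec 'MOV B, 2'. After: A=0 B=2 C=1 D=0 ZF=0 PC=7
First time PC=7: A=0

0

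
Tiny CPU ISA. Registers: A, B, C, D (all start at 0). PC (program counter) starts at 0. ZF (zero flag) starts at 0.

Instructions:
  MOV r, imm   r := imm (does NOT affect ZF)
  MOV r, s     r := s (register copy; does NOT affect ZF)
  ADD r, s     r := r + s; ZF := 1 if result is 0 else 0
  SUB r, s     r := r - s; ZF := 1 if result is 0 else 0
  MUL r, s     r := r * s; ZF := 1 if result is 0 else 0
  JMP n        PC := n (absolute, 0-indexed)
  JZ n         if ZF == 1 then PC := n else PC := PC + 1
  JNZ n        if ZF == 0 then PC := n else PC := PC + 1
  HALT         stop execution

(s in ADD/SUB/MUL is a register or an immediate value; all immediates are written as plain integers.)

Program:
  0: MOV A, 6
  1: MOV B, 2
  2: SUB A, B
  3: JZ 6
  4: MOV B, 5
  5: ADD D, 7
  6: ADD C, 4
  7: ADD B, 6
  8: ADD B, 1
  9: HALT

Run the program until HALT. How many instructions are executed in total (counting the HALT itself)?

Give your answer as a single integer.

Step 1: PC=0 exec 'MOV A, 6'. After: A=6 B=0 C=0 D=0 ZF=0 PC=1
Step 2: PC=1 exec 'MOV B, 2'. After: A=6 B=2 C=0 D=0 ZF=0 PC=2
Step 3: PC=2 exec 'SUB A, B'. After: A=4 B=2 C=0 D=0 ZF=0 PC=3
Step 4: PC=3 exec 'JZ 6'. After: A=4 B=2 C=0 D=0 ZF=0 PC=4
Step 5: PC=4 exec 'MOV B, 5'. After: A=4 B=5 C=0 D=0 ZF=0 PC=5
Step 6: PC=5 exec 'ADD D, 7'. After: A=4 B=5 C=0 D=7 ZF=0 PC=6
Step 7: PC=6 exec 'ADD C, 4'. After: A=4 B=5 C=4 D=7 ZF=0 PC=7
Step 8: PC=7 exec 'ADD B, 6'. After: A=4 B=11 C=4 D=7 ZF=0 PC=8
Step 9: PC=8 exec 'ADD B, 1'. After: A=4 B=12 C=4 D=7 ZF=0 PC=9
Step 10: PC=9 exec 'HALT'. After: A=4 B=12 C=4 D=7 ZF=0 PC=9 HALTED
Total instructions executed: 10

Answer: 10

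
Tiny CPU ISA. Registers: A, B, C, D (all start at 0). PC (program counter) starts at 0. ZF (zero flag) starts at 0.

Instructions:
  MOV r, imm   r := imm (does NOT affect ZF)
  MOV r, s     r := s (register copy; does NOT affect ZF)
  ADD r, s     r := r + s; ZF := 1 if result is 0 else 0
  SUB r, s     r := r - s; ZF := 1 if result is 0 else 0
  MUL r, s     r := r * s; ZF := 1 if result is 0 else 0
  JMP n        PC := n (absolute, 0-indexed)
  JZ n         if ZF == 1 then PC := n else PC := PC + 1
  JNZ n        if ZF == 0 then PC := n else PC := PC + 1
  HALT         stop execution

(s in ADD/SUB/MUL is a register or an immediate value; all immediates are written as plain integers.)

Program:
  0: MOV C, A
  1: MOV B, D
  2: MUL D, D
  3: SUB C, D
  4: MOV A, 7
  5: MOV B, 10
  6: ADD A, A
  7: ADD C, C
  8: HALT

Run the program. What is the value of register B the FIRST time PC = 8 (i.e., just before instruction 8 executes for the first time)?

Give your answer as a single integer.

Step 1: PC=0 exec 'MOV C, A'. After: A=0 B=0 C=0 D=0 ZF=0 PC=1
Step 2: PC=1 exec 'MOV B, D'. After: A=0 B=0 C=0 D=0 ZF=0 PC=2
Step 3: PC=2 exec 'MUL D, D'. After: A=0 B=0 C=0 D=0 ZF=1 PC=3
Step 4: PC=3 exec 'SUB C, D'. After: A=0 B=0 C=0 D=0 ZF=1 PC=4
Step 5: PC=4 exec 'MOV A, 7'. After: A=7 B=0 C=0 D=0 ZF=1 PC=5
Step 6: PC=5 exec 'MOV B, 10'. After: A=7 B=10 C=0 D=0 ZF=1 PC=6
Step 7: PC=6 exec 'ADD A, A'. After: A=14 B=10 C=0 D=0 ZF=0 PC=7
Step 8: PC=7 exec 'ADD C, C'. After: A=14 B=10 C=0 D=0 ZF=1 PC=8
First time PC=8: B=10

10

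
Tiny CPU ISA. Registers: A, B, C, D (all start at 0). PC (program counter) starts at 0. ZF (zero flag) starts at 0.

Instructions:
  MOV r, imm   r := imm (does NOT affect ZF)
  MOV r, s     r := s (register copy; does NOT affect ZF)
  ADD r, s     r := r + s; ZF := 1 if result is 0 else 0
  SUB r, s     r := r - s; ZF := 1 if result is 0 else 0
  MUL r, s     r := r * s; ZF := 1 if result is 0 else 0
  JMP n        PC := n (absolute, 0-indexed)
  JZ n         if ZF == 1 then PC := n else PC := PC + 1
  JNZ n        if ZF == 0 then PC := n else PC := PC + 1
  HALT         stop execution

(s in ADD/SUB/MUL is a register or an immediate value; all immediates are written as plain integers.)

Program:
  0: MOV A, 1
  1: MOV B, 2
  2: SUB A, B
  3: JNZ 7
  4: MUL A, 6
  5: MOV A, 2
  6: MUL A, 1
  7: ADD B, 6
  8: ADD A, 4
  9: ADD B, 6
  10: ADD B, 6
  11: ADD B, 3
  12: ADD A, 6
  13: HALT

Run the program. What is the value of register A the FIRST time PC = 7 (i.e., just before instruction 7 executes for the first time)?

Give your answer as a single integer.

Step 1: PC=0 exec 'MOV A, 1'. After: A=1 B=0 C=0 D=0 ZF=0 PC=1
Step 2: PC=1 exec 'MOV B, 2'. After: A=1 B=2 C=0 D=0 ZF=0 PC=2
Step 3: PC=2 exec 'SUB A, B'. After: A=-1 B=2 C=0 D=0 ZF=0 PC=3
Step 4: PC=3 exec 'JNZ 7'. After: A=-1 B=2 C=0 D=0 ZF=0 PC=7
First time PC=7: A=-1

-1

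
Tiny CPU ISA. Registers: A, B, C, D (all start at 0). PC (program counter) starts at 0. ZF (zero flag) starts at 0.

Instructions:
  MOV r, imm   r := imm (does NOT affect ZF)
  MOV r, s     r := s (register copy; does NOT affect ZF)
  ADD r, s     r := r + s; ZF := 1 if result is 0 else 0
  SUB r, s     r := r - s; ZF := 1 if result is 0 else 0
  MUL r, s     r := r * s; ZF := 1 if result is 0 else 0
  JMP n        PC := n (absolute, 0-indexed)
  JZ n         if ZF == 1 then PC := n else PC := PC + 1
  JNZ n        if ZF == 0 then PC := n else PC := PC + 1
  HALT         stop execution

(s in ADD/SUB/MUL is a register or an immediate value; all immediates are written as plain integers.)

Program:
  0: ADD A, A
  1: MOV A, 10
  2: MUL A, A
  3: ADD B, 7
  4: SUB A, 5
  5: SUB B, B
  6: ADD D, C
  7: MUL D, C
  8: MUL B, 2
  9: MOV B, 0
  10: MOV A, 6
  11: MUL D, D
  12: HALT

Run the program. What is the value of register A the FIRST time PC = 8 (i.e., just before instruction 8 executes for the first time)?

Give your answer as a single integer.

Step 1: PC=0 exec 'ADD A, A'. After: A=0 B=0 C=0 D=0 ZF=1 PC=1
Step 2: PC=1 exec 'MOV A, 10'. After: A=10 B=0 C=0 D=0 ZF=1 PC=2
Step 3: PC=2 exec 'MUL A, A'. After: A=100 B=0 C=0 D=0 ZF=0 PC=3
Step 4: PC=3 exec 'ADD B, 7'. After: A=100 B=7 C=0 D=0 ZF=0 PC=4
Step 5: PC=4 exec 'SUB A, 5'. After: A=95 B=7 C=0 D=0 ZF=0 PC=5
Step 6: PC=5 exec 'SUB B, B'. After: A=95 B=0 C=0 D=0 ZF=1 PC=6
Step 7: PC=6 exec 'ADD D, C'. After: A=95 B=0 C=0 D=0 ZF=1 PC=7
Step 8: PC=7 exec 'MUL D, C'. After: A=95 B=0 C=0 D=0 ZF=1 PC=8
First time PC=8: A=95

95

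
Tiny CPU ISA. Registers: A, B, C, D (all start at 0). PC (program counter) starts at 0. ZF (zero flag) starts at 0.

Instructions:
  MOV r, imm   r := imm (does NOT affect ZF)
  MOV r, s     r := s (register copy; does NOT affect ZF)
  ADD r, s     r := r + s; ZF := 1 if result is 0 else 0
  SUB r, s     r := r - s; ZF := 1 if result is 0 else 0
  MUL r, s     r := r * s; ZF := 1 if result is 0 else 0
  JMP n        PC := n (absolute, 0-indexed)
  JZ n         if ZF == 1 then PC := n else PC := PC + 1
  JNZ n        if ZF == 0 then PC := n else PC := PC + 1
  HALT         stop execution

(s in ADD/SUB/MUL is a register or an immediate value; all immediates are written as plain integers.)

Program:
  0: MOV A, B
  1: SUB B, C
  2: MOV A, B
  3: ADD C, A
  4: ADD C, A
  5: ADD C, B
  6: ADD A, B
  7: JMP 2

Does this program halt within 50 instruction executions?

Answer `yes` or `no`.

Answer: no

Derivation:
Step 1: PC=0 exec 'MOV A, B'. After: A=0 B=0 C=0 D=0 ZF=0 PC=1
Step 2: PC=1 exec 'SUB B, C'. After: A=0 B=0 C=0 D=0 ZF=1 PC=2
Step 3: PC=2 exec 'MOV A, B'. After: A=0 B=0 C=0 D=0 ZF=1 PC=3
Step 4: PC=3 exec 'ADD C, A'. After: A=0 B=0 C=0 D=0 ZF=1 PC=4
Step 5: PC=4 exec 'ADD C, A'. After: A=0 B=0 C=0 D=0 ZF=1 PC=5
Step 6: PC=5 exec 'ADD C, B'. After: A=0 B=0 C=0 D=0 ZF=1 PC=6
Step 7: PC=6 exec 'ADD A, B'. After: A=0 B=0 C=0 D=0 ZF=1 PC=7
Step 8: PC=7 exec 'JMP 2'. After: A=0 B=0 C=0 D=0 ZF=1 PC=2
State after step 8 equals state after step 2: the program is in a cycle of length 6 and will never halt.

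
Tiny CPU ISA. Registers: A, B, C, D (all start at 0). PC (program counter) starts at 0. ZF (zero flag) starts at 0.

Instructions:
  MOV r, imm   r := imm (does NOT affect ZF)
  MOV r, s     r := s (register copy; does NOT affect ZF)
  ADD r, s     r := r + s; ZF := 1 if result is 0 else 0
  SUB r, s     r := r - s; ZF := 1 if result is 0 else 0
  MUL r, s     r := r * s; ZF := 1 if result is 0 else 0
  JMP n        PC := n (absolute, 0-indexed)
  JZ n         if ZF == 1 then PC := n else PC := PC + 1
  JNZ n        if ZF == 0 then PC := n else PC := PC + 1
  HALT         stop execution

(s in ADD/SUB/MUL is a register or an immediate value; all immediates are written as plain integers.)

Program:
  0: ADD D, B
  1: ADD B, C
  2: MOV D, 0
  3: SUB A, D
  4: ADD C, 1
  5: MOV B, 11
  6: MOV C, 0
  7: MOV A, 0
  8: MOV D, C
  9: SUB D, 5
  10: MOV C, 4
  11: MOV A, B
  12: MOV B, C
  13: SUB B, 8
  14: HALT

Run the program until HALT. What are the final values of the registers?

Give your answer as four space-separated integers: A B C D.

Step 1: PC=0 exec 'ADD D, B'. After: A=0 B=0 C=0 D=0 ZF=1 PC=1
Step 2: PC=1 exec 'ADD B, C'. After: A=0 B=0 C=0 D=0 ZF=1 PC=2
Step 3: PC=2 exec 'MOV D, 0'. After: A=0 B=0 C=0 D=0 ZF=1 PC=3
Step 4: PC=3 exec 'SUB A, D'. After: A=0 B=0 C=0 D=0 ZF=1 PC=4
Step 5: PC=4 exec 'ADD C, 1'. After: A=0 B=0 C=1 D=0 ZF=0 PC=5
Step 6: PC=5 exec 'MOV B, 11'. After: A=0 B=11 C=1 D=0 ZF=0 PC=6
Step 7: PC=6 exec 'MOV C, 0'. After: A=0 B=11 C=0 D=0 ZF=0 PC=7
Step 8: PC=7 exec 'MOV A, 0'. After: A=0 B=11 C=0 D=0 ZF=0 PC=8
Step 9: PC=8 exec 'MOV D, C'. After: A=0 B=11 C=0 D=0 ZF=0 PC=9
Step 10: PC=9 exec 'SUB D, 5'. After: A=0 B=11 C=0 D=-5 ZF=0 PC=10
Step 11: PC=10 exec 'MOV C, 4'. After: A=0 B=11 C=4 D=-5 ZF=0 PC=11
Step 12: PC=11 exec 'MOV A, B'. After: A=11 B=11 C=4 D=-5 ZF=0 PC=12
Step 13: PC=12 exec 'MOV B, C'. After: A=11 B=4 C=4 D=-5 ZF=0 PC=13
Step 14: PC=13 exec 'SUB B, 8'. After: A=11 B=-4 C=4 D=-5 ZF=0 PC=14
Step 15: PC=14 exec 'HALT'. After: A=11 B=-4 C=4 D=-5 ZF=0 PC=14 HALTED

Answer: 11 -4 4 -5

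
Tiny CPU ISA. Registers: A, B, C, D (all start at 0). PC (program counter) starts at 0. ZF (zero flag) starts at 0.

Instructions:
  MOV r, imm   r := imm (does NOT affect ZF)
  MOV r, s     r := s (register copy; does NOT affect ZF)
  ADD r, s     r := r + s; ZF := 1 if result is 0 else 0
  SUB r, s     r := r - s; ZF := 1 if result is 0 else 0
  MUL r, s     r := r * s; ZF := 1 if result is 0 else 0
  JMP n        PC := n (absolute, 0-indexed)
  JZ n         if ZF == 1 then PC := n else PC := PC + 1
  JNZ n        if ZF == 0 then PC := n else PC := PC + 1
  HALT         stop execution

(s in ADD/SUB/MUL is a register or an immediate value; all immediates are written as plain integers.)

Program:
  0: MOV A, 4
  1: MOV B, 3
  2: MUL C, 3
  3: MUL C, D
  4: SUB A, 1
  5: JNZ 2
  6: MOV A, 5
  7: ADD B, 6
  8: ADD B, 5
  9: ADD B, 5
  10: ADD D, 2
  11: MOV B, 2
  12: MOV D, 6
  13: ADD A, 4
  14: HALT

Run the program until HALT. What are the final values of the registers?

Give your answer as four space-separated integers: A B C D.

Answer: 9 2 0 6

Derivation:
Step 1: PC=0 exec 'MOV A, 4'. After: A=4 B=0 C=0 D=0 ZF=0 PC=1
Step 2: PC=1 exec 'MOV B, 3'. After: A=4 B=3 C=0 D=0 ZF=0 PC=2
Step 3: PC=2 exec 'MUL C, 3'. After: A=4 B=3 C=0 D=0 ZF=1 PC=3
Step 4: PC=3 exec 'MUL C, D'. After: A=4 B=3 C=0 D=0 ZF=1 PC=4
Step 5: PC=4 exec 'SUB A, 1'. After: A=3 B=3 C=0 D=0 ZF=0 PC=5
Step 6: PC=5 exec 'JNZ 2'. After: A=3 B=3 C=0 D=0 ZF=0 PC=2
Step 7: PC=2 exec 'MUL C, 3'. After: A=3 B=3 C=0 D=0 ZF=1 PC=3
Step 8: PC=3 exec 'MUL C, D'. After: A=3 B=3 C=0 D=0 ZF=1 PC=4
Step 9: PC=4 exec 'SUB A, 1'. After: A=2 B=3 C=0 D=0 ZF=0 PC=5
Step 10: PC=5 exec 'JNZ 2'. After: A=2 B=3 C=0 D=0 ZF=0 PC=2
Step 11: PC=2 exec 'MUL C, 3'. After: A=2 B=3 C=0 D=0 ZF=1 PC=3
Step 12: PC=3 exec 'MUL C, D'. After: A=2 B=3 C=0 D=0 ZF=1 PC=4
Step 13: PC=4 exec 'SUB A, 1'. After: A=1 B=3 C=0 D=0 ZF=0 PC=5
Step 14: PC=5 exec 'JNZ 2'. After: A=1 B=3 C=0 D=0 ZF=0 PC=2
Step 15: PC=2 exec 'MUL C, 3'. After: A=1 B=3 C=0 D=0 ZF=1 PC=3
Step 16: PC=3 exec 'MUL C, D'. After: A=1 B=3 C=0 D=0 ZF=1 PC=4
Step 17: PC=4 exec 'SUB A, 1'. After: A=0 B=3 C=0 D=0 ZF=1 PC=5
Step 18: PC=5 exec 'JNZ 2'. After: A=0 B=3 C=0 D=0 ZF=1 PC=6
Step 19: PC=6 exec 'MOV A, 5'. After: A=5 B=3 C=0 D=0 ZF=1 PC=7
Step 20: PC=7 exec 'ADD B, 6'. After: A=5 B=9 C=0 D=0 ZF=0 PC=8
Step 21: PC=8 exec 'ADD B, 5'. After: A=5 B=14 C=0 D=0 ZF=0 PC=9
Step 22: PC=9 exec 'ADD B, 5'. After: A=5 B=19 C=0 D=0 ZF=0 PC=10
Step 23: PC=10 exec 'ADD D, 2'. After: A=5 B=19 C=0 D=2 ZF=0 PC=11
Step 24: PC=11 exec 'MOV B, 2'. After: A=5 B=2 C=0 D=2 ZF=0 PC=12
Step 25: PC=12 exec 'MOV D, 6'. After: A=5 B=2 C=0 D=6 ZF=0 PC=13
Step 26: PC=13 exec 'ADD A, 4'. After: A=9 B=2 C=0 D=6 ZF=0 PC=14
Step 27: PC=14 exec 'HALT'. After: A=9 B=2 C=0 D=6 ZF=0 PC=14 HALTED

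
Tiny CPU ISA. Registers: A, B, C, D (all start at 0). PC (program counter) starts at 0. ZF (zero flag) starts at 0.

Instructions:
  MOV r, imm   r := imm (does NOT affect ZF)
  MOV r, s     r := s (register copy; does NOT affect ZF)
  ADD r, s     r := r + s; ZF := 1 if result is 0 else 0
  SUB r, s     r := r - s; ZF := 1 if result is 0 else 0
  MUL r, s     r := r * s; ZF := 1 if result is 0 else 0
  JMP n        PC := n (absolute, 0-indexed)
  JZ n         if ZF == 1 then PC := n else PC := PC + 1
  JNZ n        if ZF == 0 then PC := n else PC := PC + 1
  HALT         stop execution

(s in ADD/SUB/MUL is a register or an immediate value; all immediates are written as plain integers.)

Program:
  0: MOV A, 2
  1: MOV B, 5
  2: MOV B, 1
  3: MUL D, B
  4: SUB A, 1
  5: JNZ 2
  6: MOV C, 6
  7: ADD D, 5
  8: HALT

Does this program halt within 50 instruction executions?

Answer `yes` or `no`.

Answer: yes

Derivation:
Step 1: PC=0 exec 'MOV A, 2'. After: A=2 B=0 C=0 D=0 ZF=0 PC=1
Step 2: PC=1 exec 'MOV B, 5'. After: A=2 B=5 C=0 D=0 ZF=0 PC=2
Step 3: PC=2 exec 'MOV B, 1'. After: A=2 B=1 C=0 D=0 ZF=0 PC=3
Step 4: PC=3 exec 'MUL D, B'. After: A=2 B=1 C=0 D=0 ZF=1 PC=4
Step 5: PC=4 exec 'SUB A, 1'. After: A=1 B=1 C=0 D=0 ZF=0 PC=5
Step 6: PC=5 exec 'JNZ 2'. After: A=1 B=1 C=0 D=0 ZF=0 PC=2
Step 7: PC=2 exec 'MOV B, 1'. After: A=1 B=1 C=0 D=0 ZF=0 PC=3
Step 8: PC=3 exec 'MUL D, B'. After: A=1 B=1 C=0 D=0 ZF=1 PC=4
Step 9: PC=4 exec 'SUB A, 1'. After: A=0 B=1 C=0 D=0 ZF=1 PC=5
Step 10: PC=5 exec 'JNZ 2'. After: A=0 B=1 C=0 D=0 ZF=1 PC=6
Step 11: PC=6 exec 'MOV C, 6'. After: A=0 B=1 C=6 D=0 ZF=1 PC=7
Step 12: PC=7 exec 'ADD D, 5'. After: A=0 B=1 C=6 D=5 ZF=0 PC=8
Step 13: PC=8 exec 'HALT'. After: A=0 B=1 C=6 D=5 ZF=0 PC=8 HALTED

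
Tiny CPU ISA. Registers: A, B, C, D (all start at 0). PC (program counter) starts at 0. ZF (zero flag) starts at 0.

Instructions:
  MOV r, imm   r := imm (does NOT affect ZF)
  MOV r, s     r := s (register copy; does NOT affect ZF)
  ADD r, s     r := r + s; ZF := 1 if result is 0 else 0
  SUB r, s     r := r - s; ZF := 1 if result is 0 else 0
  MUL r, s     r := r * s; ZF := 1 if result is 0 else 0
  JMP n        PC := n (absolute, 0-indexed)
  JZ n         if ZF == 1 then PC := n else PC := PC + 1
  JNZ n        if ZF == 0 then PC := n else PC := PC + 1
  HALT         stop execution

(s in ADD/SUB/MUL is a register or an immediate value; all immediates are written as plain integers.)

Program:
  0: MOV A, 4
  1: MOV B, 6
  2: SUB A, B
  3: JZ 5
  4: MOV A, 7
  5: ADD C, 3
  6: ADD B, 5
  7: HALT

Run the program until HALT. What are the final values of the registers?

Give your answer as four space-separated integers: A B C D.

Answer: 7 11 3 0

Derivation:
Step 1: PC=0 exec 'MOV A, 4'. After: A=4 B=0 C=0 D=0 ZF=0 PC=1
Step 2: PC=1 exec 'MOV B, 6'. After: A=4 B=6 C=0 D=0 ZF=0 PC=2
Step 3: PC=2 exec 'SUB A, B'. After: A=-2 B=6 C=0 D=0 ZF=0 PC=3
Step 4: PC=3 exec 'JZ 5'. After: A=-2 B=6 C=0 D=0 ZF=0 PC=4
Step 5: PC=4 exec 'MOV A, 7'. After: A=7 B=6 C=0 D=0 ZF=0 PC=5
Step 6: PC=5 exec 'ADD C, 3'. After: A=7 B=6 C=3 D=0 ZF=0 PC=6
Step 7: PC=6 exec 'ADD B, 5'. After: A=7 B=11 C=3 D=0 ZF=0 PC=7
Step 8: PC=7 exec 'HALT'. After: A=7 B=11 C=3 D=0 ZF=0 PC=7 HALTED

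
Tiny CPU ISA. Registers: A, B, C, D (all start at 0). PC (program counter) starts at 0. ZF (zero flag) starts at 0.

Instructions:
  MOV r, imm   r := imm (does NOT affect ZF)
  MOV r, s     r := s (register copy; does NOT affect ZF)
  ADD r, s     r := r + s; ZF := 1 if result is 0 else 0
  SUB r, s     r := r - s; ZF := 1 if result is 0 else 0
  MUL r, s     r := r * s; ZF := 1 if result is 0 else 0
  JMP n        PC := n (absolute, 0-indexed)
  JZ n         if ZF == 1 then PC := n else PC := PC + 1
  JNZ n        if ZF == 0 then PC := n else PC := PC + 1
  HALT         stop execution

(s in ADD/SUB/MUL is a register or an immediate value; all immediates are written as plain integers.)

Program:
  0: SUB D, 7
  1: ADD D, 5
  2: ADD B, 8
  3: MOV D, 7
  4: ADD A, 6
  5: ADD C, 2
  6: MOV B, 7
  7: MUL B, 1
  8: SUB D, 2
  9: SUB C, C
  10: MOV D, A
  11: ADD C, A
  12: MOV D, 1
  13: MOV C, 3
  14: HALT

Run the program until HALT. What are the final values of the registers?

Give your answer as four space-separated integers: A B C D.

Step 1: PC=0 exec 'SUB D, 7'. After: A=0 B=0 C=0 D=-7 ZF=0 PC=1
Step 2: PC=1 exec 'ADD D, 5'. After: A=0 B=0 C=0 D=-2 ZF=0 PC=2
Step 3: PC=2 exec 'ADD B, 8'. After: A=0 B=8 C=0 D=-2 ZF=0 PC=3
Step 4: PC=3 exec 'MOV D, 7'. After: A=0 B=8 C=0 D=7 ZF=0 PC=4
Step 5: PC=4 exec 'ADD A, 6'. After: A=6 B=8 C=0 D=7 ZF=0 PC=5
Step 6: PC=5 exec 'ADD C, 2'. After: A=6 B=8 C=2 D=7 ZF=0 PC=6
Step 7: PC=6 exec 'MOV B, 7'. After: A=6 B=7 C=2 D=7 ZF=0 PC=7
Step 8: PC=7 exec 'MUL B, 1'. After: A=6 B=7 C=2 D=7 ZF=0 PC=8
Step 9: PC=8 exec 'SUB D, 2'. After: A=6 B=7 C=2 D=5 ZF=0 PC=9
Step 10: PC=9 exec 'SUB C, C'. After: A=6 B=7 C=0 D=5 ZF=1 PC=10
Step 11: PC=10 exec 'MOV D, A'. After: A=6 B=7 C=0 D=6 ZF=1 PC=11
Step 12: PC=11 exec 'ADD C, A'. After: A=6 B=7 C=6 D=6 ZF=0 PC=12
Step 13: PC=12 exec 'MOV D, 1'. After: A=6 B=7 C=6 D=1 ZF=0 PC=13
Step 14: PC=13 exec 'MOV C, 3'. After: A=6 B=7 C=3 D=1 ZF=0 PC=14
Step 15: PC=14 exec 'HALT'. After: A=6 B=7 C=3 D=1 ZF=0 PC=14 HALTED

Answer: 6 7 3 1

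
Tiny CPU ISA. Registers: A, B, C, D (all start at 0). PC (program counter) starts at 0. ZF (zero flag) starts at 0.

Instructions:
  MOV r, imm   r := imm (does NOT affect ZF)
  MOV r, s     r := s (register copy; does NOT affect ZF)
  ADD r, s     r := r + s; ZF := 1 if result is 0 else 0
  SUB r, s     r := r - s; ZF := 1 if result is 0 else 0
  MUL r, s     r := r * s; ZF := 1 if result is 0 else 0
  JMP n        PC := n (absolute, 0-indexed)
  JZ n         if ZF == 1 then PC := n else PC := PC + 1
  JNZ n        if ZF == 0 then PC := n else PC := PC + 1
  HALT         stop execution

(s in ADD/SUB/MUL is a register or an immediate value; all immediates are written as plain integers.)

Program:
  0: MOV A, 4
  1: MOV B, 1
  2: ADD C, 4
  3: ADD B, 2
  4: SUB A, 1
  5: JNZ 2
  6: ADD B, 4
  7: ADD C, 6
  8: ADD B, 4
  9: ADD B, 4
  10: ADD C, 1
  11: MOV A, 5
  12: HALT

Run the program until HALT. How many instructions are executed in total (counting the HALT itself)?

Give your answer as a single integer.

Step 1: PC=0 exec 'MOV A, 4'. After: A=4 B=0 C=0 D=0 ZF=0 PC=1
Step 2: PC=1 exec 'MOV B, 1'. After: A=4 B=1 C=0 D=0 ZF=0 PC=2
Step 3: PC=2 exec 'ADD C, 4'. After: A=4 B=1 C=4 D=0 ZF=0 PC=3
Step 4: PC=3 exec 'ADD B, 2'. After: A=4 B=3 C=4 D=0 ZF=0 PC=4
Step 5: PC=4 exec 'SUB A, 1'. After: A=3 B=3 C=4 D=0 ZF=0 PC=5
Step 6: PC=5 exec 'JNZ 2'. After: A=3 B=3 C=4 D=0 ZF=0 PC=2
Step 7: PC=2 exec 'ADD C, 4'. After: A=3 B=3 C=8 D=0 ZF=0 PC=3
Step 8: PC=3 exec 'ADD B, 2'. After: A=3 B=5 C=8 D=0 ZF=0 PC=4
Step 9: PC=4 exec 'SUB A, 1'. After: A=2 B=5 C=8 D=0 ZF=0 PC=5
Step 10: PC=5 exec 'JNZ 2'. After: A=2 B=5 C=8 D=0 ZF=0 PC=2
Step 11: PC=2 exec 'ADD C, 4'. After: A=2 B=5 C=12 D=0 ZF=0 PC=3
Step 12: PC=3 exec 'ADD B, 2'. After: A=2 B=7 C=12 D=0 ZF=0 PC=4
Step 13: PC=4 exec 'SUB A, 1'. After: A=1 B=7 C=12 D=0 ZF=0 PC=5
Step 14: PC=5 exec 'JNZ 2'. After: A=1 B=7 C=12 D=0 ZF=0 PC=2
Step 15: PC=2 exec 'ADD C, 4'. After: A=1 B=7 C=16 D=0 ZF=0 PC=3
Step 16: PC=3 exec 'ADD B, 2'. After: A=1 B=9 C=16 D=0 ZF=0 PC=4
Step 17: PC=4 exec 'SUB A, 1'. After: A=0 B=9 C=16 D=0 ZF=1 PC=5
Step 18: PC=5 exec 'JNZ 2'. After: A=0 B=9 C=16 D=0 ZF=1 PC=6
Step 19: PC=6 exec 'ADD B, 4'. After: A=0 B=13 C=16 D=0 ZF=0 PC=7
Step 20: PC=7 exec 'ADD C, 6'. After: A=0 B=13 C=22 D=0 ZF=0 PC=8
Step 21: PC=8 exec 'ADD B, 4'. After: A=0 B=17 C=22 D=0 ZF=0 PC=9
Step 22: PC=9 exec 'ADD B, 4'. After: A=0 B=21 C=22 D=0 ZF=0 PC=10
Step 23: PC=10 exec 'ADD C, 1'. After: A=0 B=21 C=23 D=0 ZF=0 PC=11
Step 24: PC=11 exec 'MOV A, 5'. After: A=5 B=21 C=23 D=0 ZF=0 PC=12
Step 25: PC=12 exec 'HALT'. After: A=5 B=21 C=23 D=0 ZF=0 PC=12 HALTED
Total instructions executed: 25

Answer: 25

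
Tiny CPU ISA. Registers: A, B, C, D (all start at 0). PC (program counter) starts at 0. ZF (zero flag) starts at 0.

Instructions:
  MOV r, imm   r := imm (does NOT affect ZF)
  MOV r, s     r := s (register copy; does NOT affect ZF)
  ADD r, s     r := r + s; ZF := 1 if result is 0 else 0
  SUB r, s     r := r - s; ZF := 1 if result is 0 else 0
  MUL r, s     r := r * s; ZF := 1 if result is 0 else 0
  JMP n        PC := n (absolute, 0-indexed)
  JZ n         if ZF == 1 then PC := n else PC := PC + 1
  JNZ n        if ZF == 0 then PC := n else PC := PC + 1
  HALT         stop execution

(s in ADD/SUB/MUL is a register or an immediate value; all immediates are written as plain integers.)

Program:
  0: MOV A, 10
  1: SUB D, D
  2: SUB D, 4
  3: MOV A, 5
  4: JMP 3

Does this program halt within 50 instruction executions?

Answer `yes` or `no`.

Answer: no

Derivation:
Step 1: PC=0 exec 'MOV A, 10'. After: A=10 B=0 C=0 D=0 ZF=0 PC=1
Step 2: PC=1 exec 'SUB D, D'. After: A=10 B=0 C=0 D=0 ZF=1 PC=2
Step 3: PC=2 exec 'SUB D, 4'. After: A=10 B=0 C=0 D=-4 ZF=0 PC=3
Step 4: PC=3 exec 'MOV A, 5'. After: A=5 B=0 C=0 D=-4 ZF=0 PC=4
Step 5: PC=4 exec 'JMP 3'. After: A=5 B=0 C=0 D=-4 ZF=0 PC=3
Step 6: PC=3 exec 'MOV A, 5'. After: A=5 B=0 C=0 D=-4 ZF=0 PC=4
State after step 6 equals state after step 4: the program is in a cycle of length 2 and will never halt.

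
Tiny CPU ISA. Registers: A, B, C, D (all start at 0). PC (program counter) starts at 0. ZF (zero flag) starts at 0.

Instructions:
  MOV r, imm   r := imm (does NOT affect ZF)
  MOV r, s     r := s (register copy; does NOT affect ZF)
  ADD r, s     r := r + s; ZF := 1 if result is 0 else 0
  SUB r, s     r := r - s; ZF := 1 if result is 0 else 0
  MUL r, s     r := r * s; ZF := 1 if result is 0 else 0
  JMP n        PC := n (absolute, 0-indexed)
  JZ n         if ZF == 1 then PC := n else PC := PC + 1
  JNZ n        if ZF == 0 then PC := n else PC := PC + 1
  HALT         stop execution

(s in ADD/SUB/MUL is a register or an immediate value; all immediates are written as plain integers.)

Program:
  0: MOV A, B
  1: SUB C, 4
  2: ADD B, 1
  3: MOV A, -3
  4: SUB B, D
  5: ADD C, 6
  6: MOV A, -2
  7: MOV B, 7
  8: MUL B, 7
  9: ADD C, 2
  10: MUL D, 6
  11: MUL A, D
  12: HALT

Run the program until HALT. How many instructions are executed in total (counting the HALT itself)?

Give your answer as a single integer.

Answer: 13

Derivation:
Step 1: PC=0 exec 'MOV A, B'. After: A=0 B=0 C=0 D=0 ZF=0 PC=1
Step 2: PC=1 exec 'SUB C, 4'. After: A=0 B=0 C=-4 D=0 ZF=0 PC=2
Step 3: PC=2 exec 'ADD B, 1'. After: A=0 B=1 C=-4 D=0 ZF=0 PC=3
Step 4: PC=3 exec 'MOV A, -3'. After: A=-3 B=1 C=-4 D=0 ZF=0 PC=4
Step 5: PC=4 exec 'SUB B, D'. After: A=-3 B=1 C=-4 D=0 ZF=0 PC=5
Step 6: PC=5 exec 'ADD C, 6'. After: A=-3 B=1 C=2 D=0 ZF=0 PC=6
Step 7: PC=6 exec 'MOV A, -2'. After: A=-2 B=1 C=2 D=0 ZF=0 PC=7
Step 8: PC=7 exec 'MOV B, 7'. After: A=-2 B=7 C=2 D=0 ZF=0 PC=8
Step 9: PC=8 exec 'MUL B, 7'. After: A=-2 B=49 C=2 D=0 ZF=0 PC=9
Step 10: PC=9 exec 'ADD C, 2'. After: A=-2 B=49 C=4 D=0 ZF=0 PC=10
Step 11: PC=10 exec 'MUL D, 6'. After: A=-2 B=49 C=4 D=0 ZF=1 PC=11
Step 12: PC=11 exec 'MUL A, D'. After: A=0 B=49 C=4 D=0 ZF=1 PC=12
Step 13: PC=12 exec 'HALT'. After: A=0 B=49 C=4 D=0 ZF=1 PC=12 HALTED
Total instructions executed: 13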